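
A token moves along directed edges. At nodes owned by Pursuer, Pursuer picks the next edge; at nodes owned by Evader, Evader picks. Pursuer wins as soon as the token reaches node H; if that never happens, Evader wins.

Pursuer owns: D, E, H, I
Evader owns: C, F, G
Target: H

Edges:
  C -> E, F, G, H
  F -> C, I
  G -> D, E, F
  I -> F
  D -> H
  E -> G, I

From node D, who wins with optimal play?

A0 = {H}
A1: add {D} — D (Pursuer) has D→H.
A2 = A1; e.g. C (Evader) can still go to E. Fixed point.
D ∈ A1, so Pursuer can force the target.

Pursuer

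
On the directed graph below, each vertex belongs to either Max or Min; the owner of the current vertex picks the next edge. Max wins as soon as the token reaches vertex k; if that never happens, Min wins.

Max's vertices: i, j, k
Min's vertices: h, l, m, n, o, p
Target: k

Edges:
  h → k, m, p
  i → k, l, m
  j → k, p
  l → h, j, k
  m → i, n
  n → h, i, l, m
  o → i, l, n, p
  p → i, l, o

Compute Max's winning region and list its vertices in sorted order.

A0 = {k}
A1: add {i, j} — i (Max) has i→k; j (Max) has j→k.
A2 = A1; e.g. h (Min) can still go to m. Fixed point.
Max's winning region = {i, j, k}.

i, j, k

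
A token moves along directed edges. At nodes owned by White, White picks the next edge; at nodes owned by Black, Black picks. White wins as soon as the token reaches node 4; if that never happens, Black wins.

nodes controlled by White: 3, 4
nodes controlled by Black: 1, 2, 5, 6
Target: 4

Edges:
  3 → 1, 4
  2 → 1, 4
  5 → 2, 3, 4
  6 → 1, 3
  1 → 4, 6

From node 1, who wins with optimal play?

A0 = {4}
A1: add {3} — 3 (White) has 3→4.
A2 = A1; e.g. 1 (Black) can still go to 6. Fixed point.
1 never enters the attractor, so Black can avoid the target forever.

Black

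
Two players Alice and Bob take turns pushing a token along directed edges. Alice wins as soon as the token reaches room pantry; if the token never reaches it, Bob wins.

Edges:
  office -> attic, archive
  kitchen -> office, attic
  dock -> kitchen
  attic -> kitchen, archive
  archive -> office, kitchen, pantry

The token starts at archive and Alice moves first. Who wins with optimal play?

Alice

Track states (vertex, player-to-move).
A0 = {(pantry,Alice), (pantry,Bob)}
A1: add {(archive,Alice)}.
(archive,Alice) ∈ A1 ⇒ Alice forces the target.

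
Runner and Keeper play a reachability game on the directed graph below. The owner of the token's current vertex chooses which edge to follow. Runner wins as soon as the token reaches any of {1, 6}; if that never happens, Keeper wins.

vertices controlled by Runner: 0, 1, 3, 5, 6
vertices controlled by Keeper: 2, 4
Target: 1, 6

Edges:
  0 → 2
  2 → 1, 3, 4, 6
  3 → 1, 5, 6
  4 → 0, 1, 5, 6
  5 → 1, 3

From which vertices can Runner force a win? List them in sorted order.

1, 3, 5, 6

A0 = {1, 6}
A1: add {3, 5} — 3 (Runner) has 3→1; 5 (Runner) has 5→1.
A2 = A1; e.g. 0 (Runner) has no edge into A1. Fixed point.
Runner's winning region = {1, 3, 5, 6}.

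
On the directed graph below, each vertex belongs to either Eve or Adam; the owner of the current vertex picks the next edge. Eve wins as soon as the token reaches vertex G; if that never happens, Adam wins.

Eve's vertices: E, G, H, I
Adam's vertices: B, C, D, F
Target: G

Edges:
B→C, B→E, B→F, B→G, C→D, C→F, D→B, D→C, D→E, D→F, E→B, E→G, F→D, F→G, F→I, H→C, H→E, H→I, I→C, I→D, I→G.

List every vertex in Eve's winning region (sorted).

E, G, H, I

A0 = {G}
A1: add {E, I} — E (Eve) has E→G; I (Eve) has I→G.
A2: add {H} — H (Eve) has H→E.
A3 = A2; e.g. B (Adam) can still go to C. Fixed point.
Eve's winning region = {E, G, H, I}.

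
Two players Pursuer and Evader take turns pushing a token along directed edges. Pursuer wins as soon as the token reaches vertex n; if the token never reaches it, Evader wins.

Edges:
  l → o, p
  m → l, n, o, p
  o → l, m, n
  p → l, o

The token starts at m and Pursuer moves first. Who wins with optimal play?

Pursuer

Track states (vertex, player-to-move).
A0 = {(n,Pursuer), (n,Evader)}
A1: add {(m,Pursuer), (o,Pursuer)}.
(m,Pursuer) ∈ A1 ⇒ Pursuer forces the target.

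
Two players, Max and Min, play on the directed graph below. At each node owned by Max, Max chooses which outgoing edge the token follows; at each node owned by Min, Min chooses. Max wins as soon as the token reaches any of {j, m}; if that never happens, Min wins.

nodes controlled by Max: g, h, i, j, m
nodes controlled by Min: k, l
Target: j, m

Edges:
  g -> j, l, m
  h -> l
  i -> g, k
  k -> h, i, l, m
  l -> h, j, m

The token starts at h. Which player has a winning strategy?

Min

A0 = {j, m}
A1: add {g} — g (Max) has g→j.
A2: add {i} — i (Max) has i→g.
A3 = A2; e.g. h (Max) has no edge into A2. Fixed point.
h never enters the attractor, so Min can avoid the target forever.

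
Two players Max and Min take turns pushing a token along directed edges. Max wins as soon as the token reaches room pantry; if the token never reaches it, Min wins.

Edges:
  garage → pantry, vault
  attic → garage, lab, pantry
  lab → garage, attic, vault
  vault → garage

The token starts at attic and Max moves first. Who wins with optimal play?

Track states (vertex, player-to-move).
A0 = {(pantry,Max), (pantry,Min)}
A1: add {(garage,Max), (attic,Max)}.
(attic,Max) ∈ A1 ⇒ Max forces the target.

Max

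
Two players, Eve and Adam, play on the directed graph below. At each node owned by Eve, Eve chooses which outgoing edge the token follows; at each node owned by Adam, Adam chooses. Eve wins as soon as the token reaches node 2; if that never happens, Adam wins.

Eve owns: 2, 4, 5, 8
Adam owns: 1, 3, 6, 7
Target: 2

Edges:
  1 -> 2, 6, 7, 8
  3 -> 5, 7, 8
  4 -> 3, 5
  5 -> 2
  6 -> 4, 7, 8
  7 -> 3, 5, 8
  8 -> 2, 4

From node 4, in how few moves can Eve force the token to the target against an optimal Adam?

2

A0 = {2}
A1: add {5, 8} — 5 (Eve) has 5→2; 8 (Eve) has 8→2.
A2: add {4} — 4 (Eve) has 4→5.
A3 = A2; e.g. 1 (Adam) can still go to 6. Fixed point.
4 enters the attractor at level 2, so Eve can force the target in 2 moves from there.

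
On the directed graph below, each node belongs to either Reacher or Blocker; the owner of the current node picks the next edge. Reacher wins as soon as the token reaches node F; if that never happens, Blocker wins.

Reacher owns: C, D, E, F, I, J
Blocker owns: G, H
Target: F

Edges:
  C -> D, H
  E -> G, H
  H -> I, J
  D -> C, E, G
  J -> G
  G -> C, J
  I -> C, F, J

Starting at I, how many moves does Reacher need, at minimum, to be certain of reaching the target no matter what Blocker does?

A0 = {F}
A1: add {I} — I (Reacher) has I→F.
A2 = A1; e.g. C (Reacher) has no edge into A1. Fixed point.
I enters the attractor at level 1, so Reacher can force the target in 1 move from there.

1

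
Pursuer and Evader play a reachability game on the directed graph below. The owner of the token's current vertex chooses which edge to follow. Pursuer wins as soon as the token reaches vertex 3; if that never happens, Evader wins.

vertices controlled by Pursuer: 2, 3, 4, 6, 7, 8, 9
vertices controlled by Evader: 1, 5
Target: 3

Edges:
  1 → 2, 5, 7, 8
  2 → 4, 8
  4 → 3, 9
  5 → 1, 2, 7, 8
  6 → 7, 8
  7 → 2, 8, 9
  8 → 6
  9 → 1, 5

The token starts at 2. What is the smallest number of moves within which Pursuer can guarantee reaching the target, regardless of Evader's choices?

2

A0 = {3}
A1: add {4} — 4 (Pursuer) has 4→3.
A2: add {2} — 2 (Pursuer) has 2→4.
2 enters the attractor at level 2, so Pursuer can force the target in 2 moves from there.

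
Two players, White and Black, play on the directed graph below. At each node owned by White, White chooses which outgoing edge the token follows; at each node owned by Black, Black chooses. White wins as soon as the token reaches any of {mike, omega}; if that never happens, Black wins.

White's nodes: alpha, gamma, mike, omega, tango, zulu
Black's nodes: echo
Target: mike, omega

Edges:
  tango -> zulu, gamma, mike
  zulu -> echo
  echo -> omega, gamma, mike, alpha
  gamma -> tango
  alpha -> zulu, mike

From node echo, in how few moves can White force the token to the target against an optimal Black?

A0 = {mike, omega}
A1: add {alpha, tango} — tango (White) has tango→mike; alpha (White) has alpha→mike.
A2: add {gamma} — gamma (White) has gamma→tango.
A3: add {echo} — echo (Black): all of {omega, gamma, mike, alpha} already in.
echo enters the attractor at level 3, so White can force the target in 3 moves from there.

3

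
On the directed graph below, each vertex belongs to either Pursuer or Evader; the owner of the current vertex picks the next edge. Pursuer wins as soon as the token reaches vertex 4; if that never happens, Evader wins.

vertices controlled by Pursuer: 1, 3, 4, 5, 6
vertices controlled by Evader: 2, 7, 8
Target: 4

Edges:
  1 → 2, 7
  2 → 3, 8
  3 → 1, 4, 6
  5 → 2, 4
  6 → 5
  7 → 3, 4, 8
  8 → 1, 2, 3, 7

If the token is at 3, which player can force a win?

Pursuer

A0 = {4}
A1: add {3, 5} — 3 (Pursuer) has 3→4; 5 (Pursuer) has 5→4.
3 ∈ A1, so Pursuer can force the target.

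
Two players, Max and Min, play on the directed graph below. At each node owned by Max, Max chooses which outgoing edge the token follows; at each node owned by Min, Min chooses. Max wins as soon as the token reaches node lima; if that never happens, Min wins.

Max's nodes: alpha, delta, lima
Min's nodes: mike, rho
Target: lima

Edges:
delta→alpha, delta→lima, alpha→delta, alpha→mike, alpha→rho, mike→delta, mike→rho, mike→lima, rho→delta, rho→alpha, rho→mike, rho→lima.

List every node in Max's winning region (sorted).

alpha, delta, lima

A0 = {lima}
A1: add {delta} — delta (Max) has delta→lima.
A2: add {alpha} — alpha (Max) has alpha→delta.
A3 = A2; e.g. mike (Min) can still go to rho. Fixed point.
Max's winning region = {alpha, delta, lima}.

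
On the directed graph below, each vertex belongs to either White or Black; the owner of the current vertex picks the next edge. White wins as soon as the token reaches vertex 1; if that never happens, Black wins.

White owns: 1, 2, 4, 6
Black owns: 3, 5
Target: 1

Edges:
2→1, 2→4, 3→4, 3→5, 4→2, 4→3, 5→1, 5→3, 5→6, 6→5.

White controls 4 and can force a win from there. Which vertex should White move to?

A0 = {1}
A1: add {2} — 2 (White) has 2→1.
A2: add {4} — 4 (White) has 4→2.
A3 = A2; e.g. 3 (Black) can still go to 5. Fixed point.
From 4, successor 2 is in the attractor (rank 1); the other successor 3 is not.

2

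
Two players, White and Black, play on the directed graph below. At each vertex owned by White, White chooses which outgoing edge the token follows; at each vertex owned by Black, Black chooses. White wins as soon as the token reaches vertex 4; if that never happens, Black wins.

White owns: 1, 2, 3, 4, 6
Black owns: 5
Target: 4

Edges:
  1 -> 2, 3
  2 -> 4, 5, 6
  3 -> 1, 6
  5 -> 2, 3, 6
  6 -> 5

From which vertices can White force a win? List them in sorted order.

A0 = {4}
A1: add {2} — 2 (White) has 2→4.
A2: add {1} — 1 (White) has 1→2.
A3: add {3} — 3 (White) has 3→1.
A4 = A3; e.g. 5 (Black) can still go to 6. Fixed point.
White's winning region = {1, 2, 3, 4}.

1, 2, 3, 4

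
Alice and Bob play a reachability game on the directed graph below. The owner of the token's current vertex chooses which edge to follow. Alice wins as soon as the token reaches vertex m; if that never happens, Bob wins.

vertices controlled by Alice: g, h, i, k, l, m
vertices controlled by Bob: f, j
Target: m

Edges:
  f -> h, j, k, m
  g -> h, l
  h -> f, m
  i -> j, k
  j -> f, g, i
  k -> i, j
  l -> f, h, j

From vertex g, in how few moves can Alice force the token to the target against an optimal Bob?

A0 = {m}
A1: add {h} — h (Alice) has h→m.
A2: add {g, l} — g (Alice) has g→h; l (Alice) has l→h.
A3 = A2; e.g. f (Bob) can still go to j. Fixed point.
g enters the attractor at level 2, so Alice can force the target in 2 moves from there.

2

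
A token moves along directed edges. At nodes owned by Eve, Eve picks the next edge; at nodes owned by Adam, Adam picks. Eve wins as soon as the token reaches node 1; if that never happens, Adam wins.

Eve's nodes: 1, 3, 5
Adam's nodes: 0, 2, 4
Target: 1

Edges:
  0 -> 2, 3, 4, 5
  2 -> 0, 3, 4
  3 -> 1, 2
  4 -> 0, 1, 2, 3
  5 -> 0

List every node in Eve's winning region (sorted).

1, 3

A0 = {1}
A1: add {3} — 3 (Eve) has 3→1.
A2 = A1; e.g. 0 (Adam) can still go to 2. Fixed point.
Eve's winning region = {1, 3}.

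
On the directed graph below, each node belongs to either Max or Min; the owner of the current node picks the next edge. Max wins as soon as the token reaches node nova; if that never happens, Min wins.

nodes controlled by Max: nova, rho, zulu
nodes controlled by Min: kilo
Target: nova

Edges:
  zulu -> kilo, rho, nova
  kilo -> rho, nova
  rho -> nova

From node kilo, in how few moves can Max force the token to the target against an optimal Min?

2

A0 = {nova}
A1: add {rho, zulu} — zulu (Max) has zulu→nova; rho (Max) has rho→nova.
A2: add {kilo} — kilo (Min): all of {rho, nova} already in.
A2 = all vertices. Fixed point.
kilo enters the attractor at level 2, so Max can force the target in 2 moves from there.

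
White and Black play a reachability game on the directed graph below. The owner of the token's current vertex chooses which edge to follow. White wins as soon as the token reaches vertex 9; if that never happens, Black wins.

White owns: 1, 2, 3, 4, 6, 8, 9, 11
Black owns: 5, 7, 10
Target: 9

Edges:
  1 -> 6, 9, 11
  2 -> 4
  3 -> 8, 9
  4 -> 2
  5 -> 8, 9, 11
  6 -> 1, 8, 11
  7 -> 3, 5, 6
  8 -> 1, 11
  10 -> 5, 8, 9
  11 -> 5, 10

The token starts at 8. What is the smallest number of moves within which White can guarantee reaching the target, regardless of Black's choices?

2

A0 = {9}
A1: add {1, 3} — 1 (White) has 1→9; 3 (White) has 3→9.
A2: add {6, 8} — 6 (White) has 6→1; 8 (White) has 8→1.
A3 = A2; e.g. 2 (White) has no edge into A2. Fixed point.
8 enters the attractor at level 2, so White can force the target in 2 moves from there.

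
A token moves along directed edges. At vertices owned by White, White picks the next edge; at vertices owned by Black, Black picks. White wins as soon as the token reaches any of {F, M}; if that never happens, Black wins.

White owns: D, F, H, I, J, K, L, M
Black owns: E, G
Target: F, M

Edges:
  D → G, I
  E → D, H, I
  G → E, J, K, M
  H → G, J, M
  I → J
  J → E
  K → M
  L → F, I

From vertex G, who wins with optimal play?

A0 = {F, M}
A1: add {H, K, L} — H (White) has H→M; K (White) has K→M; L (White) has L→F.
A2 = A1; e.g. D (White) has no edge into A1. Fixed point.
G never enters the attractor, so Black can avoid the target forever.

Black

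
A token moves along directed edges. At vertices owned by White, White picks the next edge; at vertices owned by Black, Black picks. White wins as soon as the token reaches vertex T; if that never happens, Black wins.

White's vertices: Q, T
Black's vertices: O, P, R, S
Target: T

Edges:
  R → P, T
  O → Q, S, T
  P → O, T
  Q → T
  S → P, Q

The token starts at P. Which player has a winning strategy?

Black

A0 = {T}
A1: add {Q} — Q (White) has Q→T.
A2 = A1; e.g. O (Black) can still go to S. Fixed point.
P never enters the attractor, so Black can avoid the target forever.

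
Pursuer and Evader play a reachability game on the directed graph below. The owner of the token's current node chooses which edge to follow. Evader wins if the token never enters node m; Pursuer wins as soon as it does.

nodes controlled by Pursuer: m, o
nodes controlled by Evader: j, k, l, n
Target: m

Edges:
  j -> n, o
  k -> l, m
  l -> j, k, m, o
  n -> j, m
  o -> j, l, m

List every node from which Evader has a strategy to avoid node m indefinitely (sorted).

j, k, l, n

A0 = {m}
A1: add {o} — o (Pursuer) has o→m.
A2 = A1; e.g. j (Evader) can still go to n. Fixed point.
Pursuer's attractor = {m, o}; Evader avoids the target exactly from the complement.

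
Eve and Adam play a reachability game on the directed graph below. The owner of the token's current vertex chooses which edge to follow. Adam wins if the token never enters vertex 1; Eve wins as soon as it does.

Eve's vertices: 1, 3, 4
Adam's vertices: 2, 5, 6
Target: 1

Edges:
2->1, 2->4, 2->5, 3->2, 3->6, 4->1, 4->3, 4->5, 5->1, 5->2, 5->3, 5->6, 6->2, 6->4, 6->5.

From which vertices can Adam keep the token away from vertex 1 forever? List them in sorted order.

2, 3, 5, 6

A0 = {1}
A1: add {4} — 4 (Eve) has 4→1.
A2 = A1; e.g. 2 (Adam) can still go to 5. Fixed point.
Eve's attractor = {1, 4}; Adam avoids the target exactly from the complement.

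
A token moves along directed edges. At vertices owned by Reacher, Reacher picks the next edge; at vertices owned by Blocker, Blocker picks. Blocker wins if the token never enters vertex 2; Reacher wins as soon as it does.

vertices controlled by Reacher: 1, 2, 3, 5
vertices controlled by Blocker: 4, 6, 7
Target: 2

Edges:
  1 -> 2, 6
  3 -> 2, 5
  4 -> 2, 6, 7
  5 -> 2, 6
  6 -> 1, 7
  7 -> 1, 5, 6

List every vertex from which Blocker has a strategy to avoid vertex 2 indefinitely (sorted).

4, 6, 7

A0 = {2}
A1: add {1, 3, 5} — 1 (Reacher) has 1→2; 3 (Reacher) has 3→2; 5 (Reacher) has 5→2.
A2 = A1; e.g. 4 (Blocker) can still go to 6. Fixed point.
Reacher's attractor = {1, 2, 3, 5}; Blocker avoids the target exactly from the complement.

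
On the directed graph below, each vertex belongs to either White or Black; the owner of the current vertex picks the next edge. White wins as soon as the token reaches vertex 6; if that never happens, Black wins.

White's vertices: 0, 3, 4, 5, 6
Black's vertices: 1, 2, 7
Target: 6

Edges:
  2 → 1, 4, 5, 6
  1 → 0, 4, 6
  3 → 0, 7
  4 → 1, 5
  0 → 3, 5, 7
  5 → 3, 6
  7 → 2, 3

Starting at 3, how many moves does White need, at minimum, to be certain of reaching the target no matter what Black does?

3

A0 = {6}
A1: add {5} — 5 (White) has 5→6.
A2: add {0, 4} — 0 (White) has 0→5; 4 (White) has 4→5.
A3: add {1, 3} — 1 (Black): all of {0, 4, 6} already in; 3 (White) has 3→0.
3 enters the attractor at level 3, so White can force the target in 3 moves from there.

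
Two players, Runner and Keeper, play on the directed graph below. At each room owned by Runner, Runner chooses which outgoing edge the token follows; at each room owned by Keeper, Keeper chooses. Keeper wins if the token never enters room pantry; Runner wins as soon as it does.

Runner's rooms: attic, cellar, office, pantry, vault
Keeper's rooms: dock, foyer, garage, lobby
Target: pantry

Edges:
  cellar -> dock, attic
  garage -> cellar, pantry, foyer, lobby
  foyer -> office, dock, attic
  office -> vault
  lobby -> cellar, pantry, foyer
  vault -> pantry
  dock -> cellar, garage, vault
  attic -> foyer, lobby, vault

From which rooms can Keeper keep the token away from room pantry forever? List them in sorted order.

A0 = {pantry}
A1: add {vault} — vault (Runner) has vault→pantry.
A2: add {attic, office} — office (Runner) has office→vault; attic (Runner) has attic→vault.
A3: add {cellar} — cellar (Runner) has cellar→attic.
A4 = A3; e.g. garage (Keeper) can still go to foyer. Fixed point.
Runner's attractor = {attic, cellar, office, pantry, vault}; Keeper avoids the target exactly from the complement.

dock, foyer, garage, lobby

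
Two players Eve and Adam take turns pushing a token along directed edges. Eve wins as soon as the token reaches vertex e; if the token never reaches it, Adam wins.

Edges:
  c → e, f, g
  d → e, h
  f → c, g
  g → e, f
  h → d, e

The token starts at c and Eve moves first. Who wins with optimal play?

Track states (vertex, player-to-move).
A0 = {(e,Eve), (e,Adam)}
A1: add {(c,Eve), (d,Eve), (g,Eve), (h,Eve)}.
(c,Eve) ∈ A1 ⇒ Eve forces the target.

Eve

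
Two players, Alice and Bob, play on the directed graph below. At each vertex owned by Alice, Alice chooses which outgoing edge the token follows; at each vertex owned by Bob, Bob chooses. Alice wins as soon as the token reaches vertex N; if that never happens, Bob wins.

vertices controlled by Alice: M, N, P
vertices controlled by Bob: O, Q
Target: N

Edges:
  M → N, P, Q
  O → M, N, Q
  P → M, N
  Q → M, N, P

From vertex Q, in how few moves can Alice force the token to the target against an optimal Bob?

2

A0 = {N}
A1: add {M, P} — M (Alice) has M→N; P (Alice) has P→N.
A2: add {Q} — Q (Bob): all of {M, N, P} already in.
Q enters the attractor at level 2, so Alice can force the target in 2 moves from there.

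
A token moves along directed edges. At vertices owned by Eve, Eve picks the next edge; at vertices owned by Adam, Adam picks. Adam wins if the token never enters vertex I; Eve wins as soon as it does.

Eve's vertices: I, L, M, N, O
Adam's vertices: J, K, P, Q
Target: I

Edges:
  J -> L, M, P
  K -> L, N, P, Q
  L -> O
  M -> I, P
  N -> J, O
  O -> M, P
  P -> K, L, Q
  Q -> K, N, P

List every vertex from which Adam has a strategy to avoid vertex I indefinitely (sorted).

J, K, P, Q

A0 = {I}
A1: add {M} — M (Eve) has M→I.
A2: add {O} — O (Eve) has O→M.
A3: add {L, N} — L (Eve) has L→O; N (Eve) has N→O.
A4 = A3; e.g. J (Adam) can still go to P. Fixed point.
Eve's attractor = {I, L, M, N, O}; Adam avoids the target exactly from the complement.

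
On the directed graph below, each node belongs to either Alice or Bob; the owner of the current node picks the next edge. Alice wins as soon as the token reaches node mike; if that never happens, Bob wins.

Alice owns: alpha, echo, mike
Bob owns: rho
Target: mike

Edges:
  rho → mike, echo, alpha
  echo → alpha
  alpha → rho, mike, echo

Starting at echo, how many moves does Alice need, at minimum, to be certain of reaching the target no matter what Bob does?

2

A0 = {mike}
A1: add {alpha} — alpha (Alice) has alpha→mike.
A2: add {echo} — echo (Alice) has echo→alpha.
echo enters the attractor at level 2, so Alice can force the target in 2 moves from there.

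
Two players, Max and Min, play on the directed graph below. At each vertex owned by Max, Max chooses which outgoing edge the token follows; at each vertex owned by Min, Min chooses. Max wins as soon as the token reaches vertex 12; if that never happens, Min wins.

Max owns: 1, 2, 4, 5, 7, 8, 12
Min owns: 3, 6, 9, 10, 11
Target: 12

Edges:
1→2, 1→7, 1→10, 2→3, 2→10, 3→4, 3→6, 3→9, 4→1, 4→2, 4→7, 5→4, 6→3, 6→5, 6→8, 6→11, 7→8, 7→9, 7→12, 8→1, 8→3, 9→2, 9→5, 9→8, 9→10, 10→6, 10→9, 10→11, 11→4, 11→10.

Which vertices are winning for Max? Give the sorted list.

A0 = {12}
A1: add {7} — 7 (Max) has 7→12.
A2: add {1, 4} — 1 (Max) has 1→7; 4 (Max) has 4→7.
A3: add {5, 8} — 5 (Max) has 5→4; 8 (Max) has 8→1.
A4 = A3; e.g. 2 (Max) has no edge into A3. Fixed point.
Max's winning region = {1, 4, 5, 7, 8, 12}.

1, 4, 5, 7, 8, 12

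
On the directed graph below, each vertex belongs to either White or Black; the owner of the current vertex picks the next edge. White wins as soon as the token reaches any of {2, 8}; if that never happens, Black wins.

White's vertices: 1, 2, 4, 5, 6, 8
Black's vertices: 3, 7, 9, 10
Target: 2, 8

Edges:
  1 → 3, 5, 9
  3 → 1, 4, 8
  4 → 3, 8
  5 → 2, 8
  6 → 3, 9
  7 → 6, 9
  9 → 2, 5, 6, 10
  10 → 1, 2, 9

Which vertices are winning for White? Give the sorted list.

A0 = {2, 8}
A1: add {4, 5} — 4 (White) has 4→8; 5 (White) has 5→2.
A2: add {1} — 1 (White) has 1→5.
A3: add {3} — 3 (Black): all of {1, 4, 8} already in.
A4: add {6} — 6 (White) has 6→3.
A5 = A4; e.g. 7 (Black) can still go to 9. Fixed point.
White's winning region = {1, 2, 3, 4, 5, 6, 8}.

1, 2, 3, 4, 5, 6, 8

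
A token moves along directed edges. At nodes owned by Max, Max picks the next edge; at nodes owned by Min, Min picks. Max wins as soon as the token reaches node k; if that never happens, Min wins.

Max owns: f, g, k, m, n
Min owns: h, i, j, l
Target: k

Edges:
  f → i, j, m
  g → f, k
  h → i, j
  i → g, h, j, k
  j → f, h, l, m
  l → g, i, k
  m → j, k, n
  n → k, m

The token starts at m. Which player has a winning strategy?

A0 = {k}
A1: add {g, m, n} — g (Max) has g→k; m (Max) has m→k; n (Max) has n→k.
m ∈ A1, so Max can force the target.

Max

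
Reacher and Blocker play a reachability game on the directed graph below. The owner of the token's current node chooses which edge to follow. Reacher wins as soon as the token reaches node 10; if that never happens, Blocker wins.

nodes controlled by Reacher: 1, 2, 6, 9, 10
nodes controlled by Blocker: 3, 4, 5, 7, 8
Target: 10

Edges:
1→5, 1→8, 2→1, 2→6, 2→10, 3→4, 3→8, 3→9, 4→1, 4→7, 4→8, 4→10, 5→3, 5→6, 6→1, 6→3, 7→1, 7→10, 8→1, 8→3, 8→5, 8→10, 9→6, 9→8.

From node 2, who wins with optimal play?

A0 = {10}
A1: add {2} — 2 (Reacher) has 2→10.
A2 = A1; e.g. 1 (Reacher) has no edge into A1. Fixed point.
2 ∈ A1, so Reacher can force the target.

Reacher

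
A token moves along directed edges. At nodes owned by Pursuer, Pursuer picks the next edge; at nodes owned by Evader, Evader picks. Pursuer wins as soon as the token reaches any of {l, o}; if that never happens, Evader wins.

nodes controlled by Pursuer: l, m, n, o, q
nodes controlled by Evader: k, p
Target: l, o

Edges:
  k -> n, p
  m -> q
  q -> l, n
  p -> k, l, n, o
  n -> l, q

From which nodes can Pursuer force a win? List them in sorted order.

A0 = {l, o}
A1: add {n, q} — n (Pursuer) has n→l; q (Pursuer) has q→l.
A2: add {m} — m (Pursuer) has m→q.
A3 = A2; e.g. k (Evader) can still go to p. Fixed point.
Pursuer's winning region = {l, m, n, o, q}.

l, m, n, o, q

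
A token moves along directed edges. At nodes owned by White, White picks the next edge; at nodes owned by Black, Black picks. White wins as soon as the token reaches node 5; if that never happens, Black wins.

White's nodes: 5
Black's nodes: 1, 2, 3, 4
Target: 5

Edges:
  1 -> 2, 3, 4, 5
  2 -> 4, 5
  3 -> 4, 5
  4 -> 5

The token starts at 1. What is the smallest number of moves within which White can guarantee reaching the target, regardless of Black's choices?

3

A0 = {5}
A1: add {4} — 4 (Black): all of {5} already in.
A2: add {2, 3} — 2 (Black): all of {4, 5} already in; 3 (Black): all of {4, 5} already in.
A3: add {1} — 1 (Black): all of {2, 3, 4, 5} already in.
A3 = all vertices. Fixed point.
1 enters the attractor at level 3, so White can force the target in 3 moves from there.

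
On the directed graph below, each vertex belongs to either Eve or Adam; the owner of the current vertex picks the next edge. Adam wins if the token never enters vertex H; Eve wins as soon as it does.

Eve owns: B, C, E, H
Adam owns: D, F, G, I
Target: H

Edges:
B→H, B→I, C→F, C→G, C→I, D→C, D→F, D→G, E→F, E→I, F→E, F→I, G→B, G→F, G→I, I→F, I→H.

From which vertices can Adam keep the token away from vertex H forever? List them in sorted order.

C, D, E, F, G, I

A0 = {H}
A1: add {B} — B (Eve) has B→H.
A2 = A1; e.g. C (Eve) has no edge into A1. Fixed point.
Eve's attractor = {B, H}; Adam avoids the target exactly from the complement.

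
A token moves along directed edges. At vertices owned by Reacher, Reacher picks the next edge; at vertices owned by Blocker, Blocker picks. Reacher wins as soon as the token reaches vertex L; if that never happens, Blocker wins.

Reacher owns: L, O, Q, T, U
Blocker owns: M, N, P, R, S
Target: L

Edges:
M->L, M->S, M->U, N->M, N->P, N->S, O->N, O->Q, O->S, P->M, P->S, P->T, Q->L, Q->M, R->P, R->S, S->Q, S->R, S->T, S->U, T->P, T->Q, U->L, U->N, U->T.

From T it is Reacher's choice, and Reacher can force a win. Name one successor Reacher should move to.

A0 = {L}
A1: add {Q, U} — Q (Reacher) has Q→L; U (Reacher) has U→L.
A2: add {O, T} — O (Reacher) has O→Q; T (Reacher) has T→Q.
A3 = A2; e.g. M (Blocker) can still go to S. Fixed point.
From T, successor Q is in the attractor (rank 1); the other successor P is not.

Q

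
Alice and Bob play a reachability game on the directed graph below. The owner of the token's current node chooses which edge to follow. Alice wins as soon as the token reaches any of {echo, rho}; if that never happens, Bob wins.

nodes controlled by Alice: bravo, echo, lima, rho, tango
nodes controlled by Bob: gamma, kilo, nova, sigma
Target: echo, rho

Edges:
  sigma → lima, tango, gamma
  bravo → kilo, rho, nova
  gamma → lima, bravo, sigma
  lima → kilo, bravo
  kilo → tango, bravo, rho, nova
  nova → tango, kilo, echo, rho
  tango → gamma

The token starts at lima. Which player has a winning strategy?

Alice

A0 = {echo, rho}
A1: add {bravo} — bravo (Alice) has bravo→rho.
A2: add {lima} — lima (Alice) has lima→bravo.
A3 = A2; e.g. tango (Alice) has no edge into A2. Fixed point.
lima ∈ A2, so Alice can force the target.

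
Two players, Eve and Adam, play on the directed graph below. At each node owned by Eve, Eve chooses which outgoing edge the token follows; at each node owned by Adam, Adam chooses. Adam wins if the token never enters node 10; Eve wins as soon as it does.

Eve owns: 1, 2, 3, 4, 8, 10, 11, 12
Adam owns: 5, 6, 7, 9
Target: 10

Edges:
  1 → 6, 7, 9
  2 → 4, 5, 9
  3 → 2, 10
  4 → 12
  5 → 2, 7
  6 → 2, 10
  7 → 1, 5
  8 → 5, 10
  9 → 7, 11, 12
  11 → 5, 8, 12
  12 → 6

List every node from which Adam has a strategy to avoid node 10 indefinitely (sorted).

1, 2, 4, 5, 6, 7, 9, 12

A0 = {10}
A1: add {3, 8} — 3 (Eve) has 3→10; 8 (Eve) has 8→10.
A2: add {11} — 11 (Eve) has 11→8.
A3 = A2; e.g. 1 (Eve) has no edge into A2. Fixed point.
Eve's attractor = {3, 8, 10, 11}; Adam avoids the target exactly from the complement.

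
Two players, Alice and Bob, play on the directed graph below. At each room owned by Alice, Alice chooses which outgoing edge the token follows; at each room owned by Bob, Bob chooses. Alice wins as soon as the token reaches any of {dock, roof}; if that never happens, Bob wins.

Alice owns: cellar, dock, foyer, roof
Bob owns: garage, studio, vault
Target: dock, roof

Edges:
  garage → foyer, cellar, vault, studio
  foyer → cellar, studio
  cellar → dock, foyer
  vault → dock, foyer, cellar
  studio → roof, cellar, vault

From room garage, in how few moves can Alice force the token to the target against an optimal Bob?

5

A0 = {dock, roof}
A1: add {cellar} — cellar (Alice) has cellar→dock.
A2: add {foyer} — foyer (Alice) has foyer→cellar.
A3: add {vault} — vault (Bob): all of {dock, foyer, cellar} already in.
A4: add {studio} — studio (Bob): all of {roof, cellar, vault} already in.
A5: add {garage} — garage (Bob): all of {foyer, cellar, vault, studio} already in.
A5 = all vertices. Fixed point.
garage enters the attractor at level 5, so Alice can force the target in 5 moves from there.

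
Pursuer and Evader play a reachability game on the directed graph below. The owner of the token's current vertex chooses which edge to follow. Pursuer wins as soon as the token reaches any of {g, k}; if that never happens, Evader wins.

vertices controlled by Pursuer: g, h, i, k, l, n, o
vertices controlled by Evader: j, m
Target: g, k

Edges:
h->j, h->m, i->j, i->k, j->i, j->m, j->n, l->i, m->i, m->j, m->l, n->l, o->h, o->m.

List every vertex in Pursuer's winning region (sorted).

g, i, k, l, n

A0 = {g, k}
A1: add {i} — i (Pursuer) has i→k.
A2: add {l} — l (Pursuer) has l→i.
A3: add {n} — n (Pursuer) has n→l.
A4 = A3; e.g. h (Pursuer) has no edge into A3. Fixed point.
Pursuer's winning region = {g, i, k, l, n}.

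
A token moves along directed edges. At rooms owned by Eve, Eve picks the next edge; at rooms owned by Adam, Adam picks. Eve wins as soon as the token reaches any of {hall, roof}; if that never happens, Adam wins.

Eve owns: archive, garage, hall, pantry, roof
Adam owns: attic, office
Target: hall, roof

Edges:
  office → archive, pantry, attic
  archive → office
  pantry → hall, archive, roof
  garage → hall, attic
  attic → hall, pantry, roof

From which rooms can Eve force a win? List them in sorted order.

A0 = {hall, roof}
A1: add {garage, pantry} — pantry (Eve) has pantry→hall; garage (Eve) has garage→hall.
A2: add {attic} — attic (Adam): all of {hall, pantry, roof} already in.
A3 = A2; e.g. office (Adam) can still go to archive. Fixed point.
Eve's winning region = {attic, garage, hall, pantry, roof}.

attic, garage, hall, pantry, roof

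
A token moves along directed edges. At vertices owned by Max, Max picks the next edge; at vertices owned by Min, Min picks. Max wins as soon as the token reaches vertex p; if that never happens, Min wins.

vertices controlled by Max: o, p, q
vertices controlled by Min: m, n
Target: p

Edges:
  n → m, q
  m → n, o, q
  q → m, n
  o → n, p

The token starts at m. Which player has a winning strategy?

Min

A0 = {p}
A1: add {o} — o (Max) has o→p.
A2 = A1; e.g. m (Min) can still go to n. Fixed point.
m never enters the attractor, so Min can avoid the target forever.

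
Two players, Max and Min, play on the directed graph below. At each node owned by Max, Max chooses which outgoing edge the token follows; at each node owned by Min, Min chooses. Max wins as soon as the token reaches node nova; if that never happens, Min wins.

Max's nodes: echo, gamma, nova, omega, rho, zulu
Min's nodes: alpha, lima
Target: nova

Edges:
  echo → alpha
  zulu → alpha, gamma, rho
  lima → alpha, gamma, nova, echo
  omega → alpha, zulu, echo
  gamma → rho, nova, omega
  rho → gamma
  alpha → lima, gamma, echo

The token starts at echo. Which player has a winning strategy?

A0 = {nova}
A1: add {gamma} — gamma (Max) has gamma→nova.
A2: add {rho, zulu} — rho (Max) has rho→gamma; zulu (Max) has zulu→gamma.
A3: add {omega} — omega (Max) has omega→zulu.
A4 = A3; e.g. lima (Min) can still go to alpha. Fixed point.
echo never enters the attractor, so Min can avoid the target forever.

Min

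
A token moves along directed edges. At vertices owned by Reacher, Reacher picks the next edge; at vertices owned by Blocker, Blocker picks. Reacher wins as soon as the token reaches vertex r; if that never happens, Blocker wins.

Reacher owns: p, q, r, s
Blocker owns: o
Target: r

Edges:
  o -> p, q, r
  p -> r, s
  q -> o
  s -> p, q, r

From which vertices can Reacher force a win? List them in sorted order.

A0 = {r}
A1: add {p, s} — p (Reacher) has p→r; s (Reacher) has s→r.
A2 = A1; e.g. o (Blocker) can still go to q. Fixed point.
Reacher's winning region = {p, r, s}.

p, r, s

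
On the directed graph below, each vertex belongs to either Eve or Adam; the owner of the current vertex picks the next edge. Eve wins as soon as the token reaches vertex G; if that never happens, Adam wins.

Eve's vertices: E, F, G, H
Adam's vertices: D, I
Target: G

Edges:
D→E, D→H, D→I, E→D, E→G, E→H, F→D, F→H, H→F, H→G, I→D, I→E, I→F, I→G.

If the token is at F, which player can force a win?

Eve

A0 = {G}
A1: add {E, H} — E (Eve) has E→G; H (Eve) has H→G.
A2: add {F} — F (Eve) has F→H.
A3 = A2; e.g. D (Adam) can still go to I. Fixed point.
F ∈ A2, so Eve can force the target.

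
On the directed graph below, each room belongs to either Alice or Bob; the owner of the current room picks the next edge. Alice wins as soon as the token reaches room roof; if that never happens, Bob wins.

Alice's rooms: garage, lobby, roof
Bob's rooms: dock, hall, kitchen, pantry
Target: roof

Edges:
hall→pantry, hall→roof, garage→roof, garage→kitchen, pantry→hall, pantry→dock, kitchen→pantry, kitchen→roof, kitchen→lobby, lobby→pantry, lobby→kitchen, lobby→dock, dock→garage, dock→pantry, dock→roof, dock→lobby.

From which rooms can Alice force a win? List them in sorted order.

A0 = {roof}
A1: add {garage} — garage (Alice) has garage→roof.
A2 = A1; e.g. hall (Bob) can still go to pantry. Fixed point.
Alice's winning region = {garage, roof}.

garage, roof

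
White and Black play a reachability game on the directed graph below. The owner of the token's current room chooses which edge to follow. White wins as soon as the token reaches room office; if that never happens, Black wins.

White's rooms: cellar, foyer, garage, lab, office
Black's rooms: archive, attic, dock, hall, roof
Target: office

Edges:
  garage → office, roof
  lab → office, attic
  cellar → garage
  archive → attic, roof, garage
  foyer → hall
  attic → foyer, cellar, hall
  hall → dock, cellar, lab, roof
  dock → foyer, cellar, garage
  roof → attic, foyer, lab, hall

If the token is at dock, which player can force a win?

A0 = {office}
A1: add {garage, lab} — lab (White) has lab→office; garage (White) has garage→office.
A2: add {cellar} — cellar (White) has cellar→garage.
A3 = A2; e.g. attic (Black) can still go to foyer. Fixed point.
dock never enters the attractor, so Black can avoid the target forever.

Black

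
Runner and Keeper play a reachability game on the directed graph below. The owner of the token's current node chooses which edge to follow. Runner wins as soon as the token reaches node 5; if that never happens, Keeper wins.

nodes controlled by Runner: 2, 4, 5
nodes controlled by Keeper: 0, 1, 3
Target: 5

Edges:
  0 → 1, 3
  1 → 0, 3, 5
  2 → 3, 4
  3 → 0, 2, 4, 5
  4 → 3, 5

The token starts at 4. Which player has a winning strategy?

A0 = {5}
A1: add {4} — 4 (Runner) has 4→5.
4 ∈ A1, so Runner can force the target.

Runner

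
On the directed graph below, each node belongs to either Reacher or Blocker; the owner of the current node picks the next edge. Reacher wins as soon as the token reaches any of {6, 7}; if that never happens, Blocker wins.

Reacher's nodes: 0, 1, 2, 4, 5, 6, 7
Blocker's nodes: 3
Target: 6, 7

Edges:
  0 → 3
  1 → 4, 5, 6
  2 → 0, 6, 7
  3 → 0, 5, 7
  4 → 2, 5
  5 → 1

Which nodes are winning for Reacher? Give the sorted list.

A0 = {6, 7}
A1: add {1, 2} — 1 (Reacher) has 1→6; 2 (Reacher) has 2→6.
A2: add {4, 5} — 4 (Reacher) has 4→2; 5 (Reacher) has 5→1.
A3 = A2; e.g. 0 (Reacher) has no edge into A2. Fixed point.
Reacher's winning region = {1, 2, 4, 5, 6, 7}.

1, 2, 4, 5, 6, 7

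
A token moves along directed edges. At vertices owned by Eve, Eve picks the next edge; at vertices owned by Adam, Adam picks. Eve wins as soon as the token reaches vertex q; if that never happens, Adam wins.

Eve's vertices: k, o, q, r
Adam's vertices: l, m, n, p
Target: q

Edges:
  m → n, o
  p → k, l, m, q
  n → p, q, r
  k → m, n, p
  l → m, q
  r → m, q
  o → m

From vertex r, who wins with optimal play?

Eve

A0 = {q}
A1: add {r} — r (Eve) has r→q.
A2 = A1; e.g. k (Eve) has no edge into A1. Fixed point.
r ∈ A1, so Eve can force the target.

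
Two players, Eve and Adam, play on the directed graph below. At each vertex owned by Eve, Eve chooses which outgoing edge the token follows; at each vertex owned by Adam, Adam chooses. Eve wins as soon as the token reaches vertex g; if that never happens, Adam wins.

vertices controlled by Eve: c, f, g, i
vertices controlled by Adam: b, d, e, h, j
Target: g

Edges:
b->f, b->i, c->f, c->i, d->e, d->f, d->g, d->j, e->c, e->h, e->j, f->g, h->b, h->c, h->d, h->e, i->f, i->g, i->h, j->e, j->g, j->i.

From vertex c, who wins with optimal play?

Eve

A0 = {g}
A1: add {f, i} — f (Eve) has f→g; i (Eve) has i→g.
A2: add {b, c} — b (Adam): all of {f, i} already in; c (Eve) has c→f.
A3 = A2; e.g. d (Adam) can still go to e. Fixed point.
c ∈ A2, so Eve can force the target.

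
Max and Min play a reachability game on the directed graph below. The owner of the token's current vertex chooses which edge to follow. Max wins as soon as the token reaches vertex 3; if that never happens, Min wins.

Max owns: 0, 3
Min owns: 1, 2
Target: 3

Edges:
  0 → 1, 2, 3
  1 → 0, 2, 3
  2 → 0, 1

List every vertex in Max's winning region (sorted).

A0 = {3}
A1: add {0} — 0 (Max) has 0→3.
A2 = A1; e.g. 1 (Min) can still go to 2. Fixed point.
Max's winning region = {0, 3}.

0, 3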